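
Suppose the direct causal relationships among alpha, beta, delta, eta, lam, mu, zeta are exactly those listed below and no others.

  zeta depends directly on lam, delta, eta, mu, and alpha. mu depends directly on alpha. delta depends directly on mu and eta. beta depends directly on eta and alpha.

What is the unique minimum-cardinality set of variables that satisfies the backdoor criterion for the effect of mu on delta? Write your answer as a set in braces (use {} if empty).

Variables eligible for adjustment (non-descendants of mu, excluding mu and delta): {alpha, beta, eta, lam}.
Backdoor paths from mu to delta:
  P1: mu <- alpha -> beta <- eta -> delta
  P2: mu <- alpha -> beta <- eta -> zeta <- delta
  P3: mu <- alpha -> zeta <- eta -> delta
  P4: mu <- alpha -> zeta <- delta
Each backdoor path contains an unconditioned collider, so every path is already blocked with the empty conditioning set:
  P1: blocked at collider beta (neither it nor any descendant is in the conditioning set).
  P2: blocked at collider beta (neither it nor any descendant is in the conditioning set).
  P3: blocked at collider zeta (neither it nor any descendant is in the conditioning set).
  P4: blocked at collider zeta (neither it nor any descendant is in the conditioning set).
The empty set is therefore the unique smallest valid set.

{}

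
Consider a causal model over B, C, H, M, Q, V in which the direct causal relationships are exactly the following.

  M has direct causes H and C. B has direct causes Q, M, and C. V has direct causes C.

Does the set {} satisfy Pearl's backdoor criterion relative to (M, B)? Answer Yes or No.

No

Backdoor paths from M to B (paths whose first edge points into M):
  P1: M <- C -> B
Condition 1 (no descendant of M in the set): holds — descendants of M are {B}; none are in {}.
Condition 2 (every backdoor path blocked by {}):
  P1: open — no interior node is in the conditioning set.
{} does not satisfy the backdoor criterion.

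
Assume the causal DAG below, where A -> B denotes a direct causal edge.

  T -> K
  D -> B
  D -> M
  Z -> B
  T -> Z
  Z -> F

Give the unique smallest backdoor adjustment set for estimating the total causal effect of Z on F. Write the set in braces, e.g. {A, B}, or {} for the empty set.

Variables eligible for adjustment (non-descendants of Z, excluding Z and F): {D, K, M, T}.
Backdoor paths from Z to F:
  (none)
With no backdoor paths the empty set already satisfies the criterion, and it is trivially minimal.

{}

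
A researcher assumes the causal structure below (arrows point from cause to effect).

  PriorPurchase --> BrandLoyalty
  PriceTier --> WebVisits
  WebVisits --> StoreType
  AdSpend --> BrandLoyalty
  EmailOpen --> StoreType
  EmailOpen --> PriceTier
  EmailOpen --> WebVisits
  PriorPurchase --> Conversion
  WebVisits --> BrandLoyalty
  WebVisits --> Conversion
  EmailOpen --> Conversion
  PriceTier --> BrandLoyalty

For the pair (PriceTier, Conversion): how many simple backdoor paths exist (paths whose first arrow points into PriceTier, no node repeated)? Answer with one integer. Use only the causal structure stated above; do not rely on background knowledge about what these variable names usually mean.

5

A backdoor path from PriceTier to Conversion is any simple undirected path whose first edge points into PriceTier (i.e. leaves PriceTier via a parent).
Parents of PriceTier: {EmailOpen}.
Enumerating:
  P1: PriceTier <- EmailOpen -> WebVisits -> Conversion
  P2: PriceTier <- EmailOpen -> WebVisits -> BrandLoyalty <- PriorPurchase -> Conversion
  P3: PriceTier <- EmailOpen -> StoreType <- WebVisits -> Conversion
  P4: PriceTier <- EmailOpen -> StoreType <- WebVisits -> BrandLoyalty <- PriorPurchase -> Conversion
  P5: PriceTier <- EmailOpen -> Conversion
That exhausts the simple backdoor paths. Count: 5.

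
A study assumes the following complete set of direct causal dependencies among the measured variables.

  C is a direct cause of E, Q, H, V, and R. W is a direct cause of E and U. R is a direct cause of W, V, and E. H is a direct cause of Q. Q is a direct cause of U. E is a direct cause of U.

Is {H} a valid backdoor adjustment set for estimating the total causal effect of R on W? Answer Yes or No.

Backdoor paths from R to W (paths whose first edge points into R):
  P1: R <- C -> H -> Q -> U <- W
  P2: R <- C -> H -> Q -> U <- E <- W
  P3: R <- C -> Q -> U <- W
  P4: R <- C -> Q -> U <- E <- W
  P5: R <- C -> E <- W
  P6: R <- C -> E -> U <- W
Condition 1 (no descendant of R in the set): holds — descendants of R are {E, U, V, W}; none are in {H}.
Condition 2 (every backdoor path blocked by {H}):
  P1: blocked at chain node H ∈ conditioning set.
  P2: blocked at chain node H ∈ conditioning set.
  P3: blocked at collider U (neither it nor any descendant is in the conditioning set).
  P4: blocked at collider U (neither it nor any descendant is in the conditioning set).
  P5: blocked at collider E (neither it nor any descendant is in the conditioning set).
  P6: blocked at collider U (neither it nor any descendant is in the conditioning set).
{H} satisfies the backdoor criterion.

Yes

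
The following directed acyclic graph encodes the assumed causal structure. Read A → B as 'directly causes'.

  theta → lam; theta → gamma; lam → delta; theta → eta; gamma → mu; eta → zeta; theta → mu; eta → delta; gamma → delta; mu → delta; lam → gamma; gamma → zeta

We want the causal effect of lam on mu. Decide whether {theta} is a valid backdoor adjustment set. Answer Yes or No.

Yes

Backdoor paths from lam to mu (paths whose first edge points into lam):
  P1: lam <- theta -> eta -> zeta <- gamma -> mu
  P2: lam <- theta -> eta -> zeta <- gamma -> delta <- mu
  P3: lam <- theta -> eta -> delta <- gamma -> mu
  P4: lam <- theta -> eta -> delta <- mu
  P5: lam <- theta -> gamma -> zeta <- eta -> delta <- mu
  P6: lam <- theta -> gamma -> mu
  P7: lam <- theta -> gamma -> delta <- mu
  P8: lam <- theta -> mu
Condition 1 (no descendant of lam in the set): holds — descendants of lam are {delta, gamma, mu, zeta}; none are in {theta}.
Condition 2 (every backdoor path blocked by {theta}):
  P1: blocked at fork node theta ∈ conditioning set.
  P2: blocked at fork node theta ∈ conditioning set.
  P3: blocked at fork node theta ∈ conditioning set.
  P4: blocked at fork node theta ∈ conditioning set.
  P5: blocked at fork node theta ∈ conditioning set.
  P6: blocked at fork node theta ∈ conditioning set.
  P7: blocked at fork node theta ∈ conditioning set.
  P8: blocked at fork node theta ∈ conditioning set.
{theta} satisfies the backdoor criterion.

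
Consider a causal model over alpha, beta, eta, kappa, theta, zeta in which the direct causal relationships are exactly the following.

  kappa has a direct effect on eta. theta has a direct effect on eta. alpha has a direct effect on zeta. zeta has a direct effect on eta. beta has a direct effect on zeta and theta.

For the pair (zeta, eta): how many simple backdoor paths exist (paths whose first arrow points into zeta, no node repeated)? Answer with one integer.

A backdoor path from zeta to eta is any simple undirected path whose first edge points into zeta (i.e. leaves zeta via a parent).
Parents of zeta: {alpha, beta}.
Enumerating:
  P1: zeta <- beta -> theta -> eta
That exhausts the simple backdoor paths. Count: 1.

1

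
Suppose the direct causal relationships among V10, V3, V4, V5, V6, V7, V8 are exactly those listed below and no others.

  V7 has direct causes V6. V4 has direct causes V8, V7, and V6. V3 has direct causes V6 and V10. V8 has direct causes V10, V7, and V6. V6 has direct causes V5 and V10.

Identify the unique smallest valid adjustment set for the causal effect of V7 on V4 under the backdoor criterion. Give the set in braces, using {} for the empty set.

{V6}

Variables eligible for adjustment (non-descendants of V7, excluding V7 and V4): {V10, V3, V5, V6}.
Backdoor paths from V7 to V4:
  P1: V7 <- V6 <- V10 -> V8 -> V4
  P2: V7 <- V6 -> V8 -> V4
  P3: V7 <- V6 -> V3 <- V10 -> V8 -> V4
  P4: V7 <- V6 -> V4
The empty set is not sufficient: P1 (V7 <- V6 <- V10 -> V8 -> V4) has no collider blocking it and no conditioned non-collider, so it is open.
Try {V6}:
  P1: blocked at chain node V6 ∈ conditioning set.
  P2: blocked at fork node V6 ∈ conditioning set.
  P3: blocked at fork node V6 ∈ conditioning set.
  P4: blocked at fork node V6 ∈ conditioning set.
{V6} contains no descendant of V7 and blocks every backdoor path.
No other singleton works — e.g. {V5} leaves P1 open — so {V6} is the unique smallest valid adjustment set.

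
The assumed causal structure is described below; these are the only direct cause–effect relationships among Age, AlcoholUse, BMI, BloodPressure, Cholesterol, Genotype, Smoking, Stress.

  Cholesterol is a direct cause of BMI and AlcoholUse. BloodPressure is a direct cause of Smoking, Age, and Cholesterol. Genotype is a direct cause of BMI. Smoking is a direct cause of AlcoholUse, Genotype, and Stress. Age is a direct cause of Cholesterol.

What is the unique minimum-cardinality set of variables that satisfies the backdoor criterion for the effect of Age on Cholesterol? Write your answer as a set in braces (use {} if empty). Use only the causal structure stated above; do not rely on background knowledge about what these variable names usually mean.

{BloodPressure}

Variables eligible for adjustment (non-descendants of Age, excluding Age and Cholesterol): {BloodPressure, Genotype, Smoking, Stress}.
Backdoor paths from Age to Cholesterol:
  P1: Age <- BloodPressure -> Smoking -> Genotype -> BMI <- Cholesterol
  P2: Age <- BloodPressure -> Smoking -> AlcoholUse <- Cholesterol
  P3: Age <- BloodPressure -> Cholesterol
The empty set is not sufficient: P3 (Age <- BloodPressure -> Cholesterol) has no collider blocking it and no conditioned non-collider, so it is open.
Try {BloodPressure}:
  P1: blocked at fork node BloodPressure ∈ conditioning set.
  P2: blocked at fork node BloodPressure ∈ conditioning set.
  P3: blocked at fork node BloodPressure ∈ conditioning set.
{BloodPressure} contains no descendant of Age and blocks every backdoor path.
No other singleton works — e.g. {Smoking} leaves P3 open — so {BloodPressure} is the unique smallest valid adjustment set.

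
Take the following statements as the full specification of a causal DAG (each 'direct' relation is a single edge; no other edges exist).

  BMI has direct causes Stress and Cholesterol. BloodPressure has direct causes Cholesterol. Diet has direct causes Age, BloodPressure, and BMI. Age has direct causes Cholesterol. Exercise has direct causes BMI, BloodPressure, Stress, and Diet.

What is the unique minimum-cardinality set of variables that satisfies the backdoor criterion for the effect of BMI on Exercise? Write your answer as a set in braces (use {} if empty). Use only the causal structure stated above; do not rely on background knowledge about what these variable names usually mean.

{Cholesterol, Stress}

Variables eligible for adjustment (non-descendants of BMI, excluding BMI and Exercise): {Age, BloodPressure, Cholesterol, Stress}.
Backdoor paths from BMI to Exercise:
  P1: BMI <- Cholesterol -> BloodPressure -> Diet -> Exercise
  P2: BMI <- Cholesterol -> BloodPressure -> Exercise
  P3: BMI <- Cholesterol -> Age -> Diet <- BloodPressure -> Exercise
  P4: BMI <- Cholesterol -> Age -> Diet -> Exercise
  P5: BMI <- Stress -> Exercise
The empty set is not sufficient: P1 (BMI <- Cholesterol -> BloodPressure -> Diet -> Exercise) has no collider blocking it and no conditioned non-collider, so it is open.
Try {Cholesterol, Stress}:
  P1: blocked at fork node Cholesterol ∈ conditioning set.
  P2: blocked at fork node Cholesterol ∈ conditioning set.
  P3: blocked at fork node Cholesterol ∈ conditioning set.
  P4: blocked at fork node Cholesterol ∈ conditioning set.
  P5: blocked at fork node Stress ∈ conditioning set.
{Cholesterol, Stress} contains no descendant of BMI and blocks every backdoor path.
Every element of {Cholesterol, Stress} is needed (dropping Cholesterol leaves P1 open; dropping Stress leaves P5 open), so no proper subset is valid.
Among all size-2 subsets of the eligible variables, only {Cholesterol, Stress} blocks every backdoor path, so it is the unique smallest valid adjustment set.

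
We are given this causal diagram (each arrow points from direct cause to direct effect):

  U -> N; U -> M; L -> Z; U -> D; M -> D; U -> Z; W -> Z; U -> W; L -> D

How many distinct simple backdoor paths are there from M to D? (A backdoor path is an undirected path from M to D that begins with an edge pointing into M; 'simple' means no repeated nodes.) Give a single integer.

A backdoor path from M to D is any simple undirected path whose first edge points into M (i.e. leaves M via a parent).
Parents of M: {U}.
Enumerating:
  P1: M <- U -> W -> Z <- L -> D
  P2: M <- U -> Z <- L -> D
  P3: M <- U -> D
That exhausts the simple backdoor paths. Count: 3.

3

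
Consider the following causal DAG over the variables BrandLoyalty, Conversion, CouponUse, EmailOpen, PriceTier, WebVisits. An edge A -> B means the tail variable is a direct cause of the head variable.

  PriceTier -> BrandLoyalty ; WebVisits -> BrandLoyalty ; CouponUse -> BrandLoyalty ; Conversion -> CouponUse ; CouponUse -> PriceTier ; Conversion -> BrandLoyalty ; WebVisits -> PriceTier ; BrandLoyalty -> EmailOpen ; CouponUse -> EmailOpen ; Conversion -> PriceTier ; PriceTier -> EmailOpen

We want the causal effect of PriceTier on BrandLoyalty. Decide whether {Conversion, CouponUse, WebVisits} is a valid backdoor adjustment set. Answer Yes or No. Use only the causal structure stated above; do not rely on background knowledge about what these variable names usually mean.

Yes

Backdoor paths from PriceTier to BrandLoyalty (paths whose first edge points into PriceTier):
  P1: PriceTier <- Conversion -> CouponUse -> BrandLoyalty
  P2: PriceTier <- Conversion -> CouponUse -> EmailOpen <- BrandLoyalty
  P3: PriceTier <- Conversion -> BrandLoyalty
  P4: PriceTier <- WebVisits -> BrandLoyalty
  P5: PriceTier <- CouponUse <- Conversion -> BrandLoyalty
  P6: PriceTier <- CouponUse -> BrandLoyalty
  P7: PriceTier <- CouponUse -> EmailOpen <- BrandLoyalty
Condition 1 (no descendant of PriceTier in the set): holds — descendants of PriceTier are {BrandLoyalty, EmailOpen}; none are in {Conversion, CouponUse, WebVisits}.
Condition 2 (every backdoor path blocked by {Conversion, CouponUse, WebVisits}):
  P1: blocked at fork node Conversion ∈ conditioning set.
  P2: blocked at fork node Conversion ∈ conditioning set.
  P3: blocked at fork node Conversion ∈ conditioning set.
  P4: blocked at fork node WebVisits ∈ conditioning set.
  P5: blocked at chain node CouponUse ∈ conditioning set.
  P6: blocked at fork node CouponUse ∈ conditioning set.
  P7: blocked at fork node CouponUse ∈ conditioning set.
{Conversion, CouponUse, WebVisits} satisfies the backdoor criterion.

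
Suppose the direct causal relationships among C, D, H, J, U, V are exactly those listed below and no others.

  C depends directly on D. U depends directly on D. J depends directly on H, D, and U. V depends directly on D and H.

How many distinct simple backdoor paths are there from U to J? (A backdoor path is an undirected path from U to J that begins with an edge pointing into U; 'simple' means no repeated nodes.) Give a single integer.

2

A backdoor path from U to J is any simple undirected path whose first edge points into U (i.e. leaves U via a parent).
Parents of U: {D}.
Enumerating:
  P1: U <- D -> J
  P2: U <- D -> V <- H -> J
That exhausts the simple backdoor paths. Count: 2.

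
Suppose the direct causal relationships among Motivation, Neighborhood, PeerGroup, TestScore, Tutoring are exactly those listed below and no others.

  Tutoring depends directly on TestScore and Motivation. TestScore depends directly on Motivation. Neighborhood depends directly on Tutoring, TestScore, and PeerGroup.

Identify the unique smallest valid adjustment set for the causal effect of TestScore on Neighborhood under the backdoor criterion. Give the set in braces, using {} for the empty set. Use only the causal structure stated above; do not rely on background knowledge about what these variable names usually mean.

{Motivation}

Variables eligible for adjustment (non-descendants of TestScore, excluding TestScore and Neighborhood): {Motivation, PeerGroup}.
Backdoor paths from TestScore to Neighborhood:
  P1: TestScore <- Motivation -> Tutoring -> Neighborhood
The empty set is not sufficient: P1 (TestScore <- Motivation -> Tutoring -> Neighborhood) has no collider blocking it and no conditioned non-collider, so it is open.
Try {Motivation}:
  P1: blocked at fork node Motivation ∈ conditioning set.
{Motivation} contains no descendant of TestScore and blocks every backdoor path.
No other singleton works — e.g. {PeerGroup} leaves P1 open — so {Motivation} is the unique smallest valid adjustment set.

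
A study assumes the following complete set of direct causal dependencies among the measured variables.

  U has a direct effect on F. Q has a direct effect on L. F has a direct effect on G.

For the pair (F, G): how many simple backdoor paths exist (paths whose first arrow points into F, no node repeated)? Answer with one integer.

0

A backdoor path from F to G is any simple undirected path whose first edge points into F (i.e. leaves F via a parent).
Parents of F: {U}.
No simple path from any parent of F reaches G without revisiting F, so there are no backdoor paths.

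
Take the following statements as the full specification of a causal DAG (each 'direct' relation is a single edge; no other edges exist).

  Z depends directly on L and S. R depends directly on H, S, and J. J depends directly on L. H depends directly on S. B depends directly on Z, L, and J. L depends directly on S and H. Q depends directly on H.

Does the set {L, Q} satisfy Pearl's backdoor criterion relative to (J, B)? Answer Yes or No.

Yes

Backdoor paths from J to B (paths whose first edge points into J):
  P1: J <- L <- S -> Z -> B
  P2: J <- L <- H <- S -> Z -> B
  P3: J <- L <- H -> R <- S -> Z -> B
  P4: J <- L -> Z -> B
  P5: J <- L -> B
Condition 1 (no descendant of J in the set): holds — descendants of J are {B, R}; none are in {L, Q}.
Condition 2 (every backdoor path blocked by {L, Q}):
  P1: blocked at chain node L ∈ conditioning set.
  P2: blocked at chain node L ∈ conditioning set.
  P3: blocked at chain node L ∈ conditioning set.
  P4: blocked at fork node L ∈ conditioning set.
  P5: blocked at fork node L ∈ conditioning set.
{L, Q} satisfies the backdoor criterion.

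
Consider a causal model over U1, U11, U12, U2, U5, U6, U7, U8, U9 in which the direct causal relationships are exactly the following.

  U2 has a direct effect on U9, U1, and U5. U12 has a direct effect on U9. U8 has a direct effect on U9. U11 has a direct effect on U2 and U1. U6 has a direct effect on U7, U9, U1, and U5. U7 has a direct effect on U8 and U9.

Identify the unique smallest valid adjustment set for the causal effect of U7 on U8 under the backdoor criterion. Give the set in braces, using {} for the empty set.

Variables eligible for adjustment (non-descendants of U7, excluding U7 and U8): {U1, U11, U12, U2, U5, U6}.
Backdoor paths from U7 to U8:
  P1: U7 <- U6 -> U5 <- U2 -> U9 <- U8
  P2: U7 <- U6 -> U1 <- U11 -> U2 -> U9 <- U8
  P3: U7 <- U6 -> U1 <- U2 -> U9 <- U8
  P4: U7 <- U6 -> U9 <- U8
Each backdoor path contains an unconditioned collider, so every path is already blocked with the empty conditioning set:
  P1: blocked at collider U5 (neither it nor any descendant is in the conditioning set).
  P2: blocked at collider U1 (neither it nor any descendant is in the conditioning set).
  P3: blocked at collider U1 (neither it nor any descendant is in the conditioning set).
  P4: blocked at collider U9 (neither it nor any descendant is in the conditioning set).
The empty set is therefore the unique smallest valid set.

{}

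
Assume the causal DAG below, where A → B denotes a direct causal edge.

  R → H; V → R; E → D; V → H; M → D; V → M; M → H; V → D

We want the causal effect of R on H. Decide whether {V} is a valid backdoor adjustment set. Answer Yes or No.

Backdoor paths from R to H (paths whose first edge points into R):
  P1: R <- V -> M -> H
  P2: R <- V -> D <- M -> H
  P3: R <- V -> H
Condition 1 (no descendant of R in the set): holds — descendants of R are {H}; none are in {V}.
Condition 2 (every backdoor path blocked by {V}):
  P1: blocked at fork node V ∈ conditioning set.
  P2: blocked at fork node V ∈ conditioning set.
  P3: blocked at fork node V ∈ conditioning set.
{V} satisfies the backdoor criterion.

Yes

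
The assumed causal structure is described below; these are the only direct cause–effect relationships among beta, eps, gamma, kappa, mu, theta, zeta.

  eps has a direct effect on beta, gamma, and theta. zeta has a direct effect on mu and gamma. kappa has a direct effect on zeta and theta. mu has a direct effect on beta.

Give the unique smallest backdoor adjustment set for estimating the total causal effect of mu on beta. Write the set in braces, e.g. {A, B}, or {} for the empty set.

Variables eligible for adjustment (non-descendants of mu, excluding mu and beta): {eps, gamma, kappa, theta, zeta}.
Backdoor paths from mu to beta:
  P1: mu <- zeta <- kappa -> theta <- eps -> beta
  P2: mu <- zeta -> gamma <- eps -> beta
Each backdoor path contains an unconditioned collider, so every path is already blocked with the empty conditioning set:
  P1: blocked at collider theta (neither it nor any descendant is in the conditioning set).
  P2: blocked at collider gamma (neither it nor any descendant is in the conditioning set).
The empty set is therefore the unique smallest valid set.

{}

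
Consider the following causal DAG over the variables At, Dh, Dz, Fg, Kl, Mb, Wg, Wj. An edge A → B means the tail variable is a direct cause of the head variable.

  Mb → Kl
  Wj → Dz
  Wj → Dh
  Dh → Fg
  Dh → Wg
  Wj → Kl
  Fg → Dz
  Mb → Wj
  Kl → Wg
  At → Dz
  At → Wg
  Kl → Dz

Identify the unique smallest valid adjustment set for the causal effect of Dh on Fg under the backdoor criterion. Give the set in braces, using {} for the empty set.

{}

Variables eligible for adjustment (non-descendants of Dh, excluding Dh and Fg): {At, Kl, Mb, Wj}.
Backdoor paths from Dh to Fg:
  P1: Dh <- Wj <- Mb -> Kl -> Wg <- At -> Dz <- Fg
  P2: Dh <- Wj <- Mb -> Kl -> Dz <- Fg
  P3: Dh <- Wj -> Kl -> Wg <- At -> Dz <- Fg
  P4: Dh <- Wj -> Kl -> Dz <- Fg
  P5: Dh <- Wj -> Dz <- Fg
Each backdoor path contains an unconditioned collider, so every path is already blocked with the empty conditioning set:
  P1: blocked at collider Wg (neither it nor any descendant is in the conditioning set).
  P2: blocked at collider Dz (neither it nor any descendant is in the conditioning set).
  P3: blocked at collider Wg (neither it nor any descendant is in the conditioning set).
  P4: blocked at collider Dz (neither it nor any descendant is in the conditioning set).
  P5: blocked at collider Dz (neither it nor any descendant is in the conditioning set).
The empty set is therefore the unique smallest valid set.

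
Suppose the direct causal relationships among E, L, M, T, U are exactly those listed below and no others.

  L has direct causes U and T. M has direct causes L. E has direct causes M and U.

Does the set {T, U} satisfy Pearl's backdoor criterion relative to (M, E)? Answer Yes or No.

Backdoor paths from M to E (paths whose first edge points into M):
  P1: M <- L <- U -> E
Condition 1 (no descendant of M in the set): holds — descendants of M are {E}; none are in {T, U}.
Condition 2 (every backdoor path blocked by {T, U}):
  P1: blocked at fork node U ∈ conditioning set.
{T, U} satisfies the backdoor criterion.

Yes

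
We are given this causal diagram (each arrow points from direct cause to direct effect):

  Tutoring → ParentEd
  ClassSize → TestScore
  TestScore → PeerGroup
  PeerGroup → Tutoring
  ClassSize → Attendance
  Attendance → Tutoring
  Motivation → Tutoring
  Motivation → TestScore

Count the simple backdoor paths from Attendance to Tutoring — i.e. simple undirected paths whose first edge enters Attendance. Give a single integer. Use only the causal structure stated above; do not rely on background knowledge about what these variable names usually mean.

A backdoor path from Attendance to Tutoring is any simple undirected path whose first edge points into Attendance (i.e. leaves Attendance via a parent).
Parents of Attendance: {ClassSize}.
Enumerating:
  P1: Attendance <- ClassSize -> TestScore <- Motivation -> Tutoring
  P2: Attendance <- ClassSize -> TestScore -> PeerGroup -> Tutoring
That exhausts the simple backdoor paths. Count: 2.

2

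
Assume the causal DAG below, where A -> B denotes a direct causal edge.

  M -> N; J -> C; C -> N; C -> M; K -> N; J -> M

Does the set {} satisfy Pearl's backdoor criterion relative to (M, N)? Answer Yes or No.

Backdoor paths from M to N (paths whose first edge points into M):
  P1: M <- J -> C -> N
  P2: M <- C -> N
Condition 1 (no descendant of M in the set): holds — descendants of M are {N}; none are in {}.
Condition 2 (every backdoor path blocked by {}):
  P1: open — no interior node is in the conditioning set.
  P2: open — no interior node is in the conditioning set.
{} does not satisfy the backdoor criterion.

No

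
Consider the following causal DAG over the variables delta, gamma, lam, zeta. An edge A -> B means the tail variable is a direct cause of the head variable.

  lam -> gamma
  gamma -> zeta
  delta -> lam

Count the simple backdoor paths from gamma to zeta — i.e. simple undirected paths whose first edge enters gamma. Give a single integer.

0

A backdoor path from gamma to zeta is any simple undirected path whose first edge points into gamma (i.e. leaves gamma via a parent).
Parents of gamma: {lam}.
No simple path from any parent of gamma reaches zeta without revisiting gamma, so there are no backdoor paths.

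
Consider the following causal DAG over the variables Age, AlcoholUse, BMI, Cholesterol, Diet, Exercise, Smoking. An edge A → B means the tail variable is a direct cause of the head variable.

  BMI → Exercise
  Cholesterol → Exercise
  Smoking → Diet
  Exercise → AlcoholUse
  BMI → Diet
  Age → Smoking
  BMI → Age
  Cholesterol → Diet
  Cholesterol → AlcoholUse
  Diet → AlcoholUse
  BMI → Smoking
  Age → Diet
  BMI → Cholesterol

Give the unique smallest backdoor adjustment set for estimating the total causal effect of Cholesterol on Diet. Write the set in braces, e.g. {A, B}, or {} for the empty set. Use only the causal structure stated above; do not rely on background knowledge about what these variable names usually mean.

Variables eligible for adjustment (non-descendants of Cholesterol, excluding Cholesterol and Diet): {Age, BMI, Smoking}.
Backdoor paths from Cholesterol to Diet:
  P1: Cholesterol <- BMI -> Age -> Smoking -> Diet
  P2: Cholesterol <- BMI -> Age -> Diet
  P3: Cholesterol <- BMI -> Smoking <- Age -> Diet
  P4: Cholesterol <- BMI -> Smoking -> Diet
  P5: Cholesterol <- BMI -> Diet
  P6: Cholesterol <- BMI -> Exercise -> AlcoholUse <- Diet
The empty set is not sufficient: P1 (Cholesterol <- BMI -> Age -> Smoking -> Diet) has no collider blocking it and no conditioned non-collider, so it is open.
Try {BMI}:
  P1: blocked at fork node BMI ∈ conditioning set.
  P2: blocked at fork node BMI ∈ conditioning set.
  P3: blocked at fork node BMI ∈ conditioning set.
  P4: blocked at fork node BMI ∈ conditioning set.
  P5: blocked at fork node BMI ∈ conditioning set.
  P6: blocked at fork node BMI ∈ conditioning set.
{BMI} contains no descendant of Cholesterol and blocks every backdoor path.
No other singleton works — e.g. {Age} leaves P4 open — so {BMI} is the unique smallest valid adjustment set.

{BMI}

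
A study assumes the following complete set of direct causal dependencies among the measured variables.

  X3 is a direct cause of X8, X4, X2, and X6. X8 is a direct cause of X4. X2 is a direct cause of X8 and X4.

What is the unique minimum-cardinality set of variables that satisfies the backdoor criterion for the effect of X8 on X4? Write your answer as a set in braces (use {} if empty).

{X2, X3}

Variables eligible for adjustment (non-descendants of X8, excluding X8 and X4): {X2, X3, X6}.
Backdoor paths from X8 to X4:
  P1: X8 <- X3 -> X2 -> X4
  P2: X8 <- X3 -> X4
  P3: X8 <- X2 <- X3 -> X4
  P4: X8 <- X2 -> X4
The empty set is not sufficient: P1 (X8 <- X3 -> X2 -> X4) has no collider blocking it and no conditioned non-collider, so it is open.
Try {X2, X3}:
  P1: blocked at fork node X3 ∈ conditioning set.
  P2: blocked at fork node X3 ∈ conditioning set.
  P3: blocked at chain node X2 ∈ conditioning set.
  P4: blocked at fork node X2 ∈ conditioning set.
{X2, X3} contains no descendant of X8 and blocks every backdoor path.
Every element of {X2, X3} is needed (dropping X2 leaves P4 open; dropping X3 leaves P2 open), so no proper subset is valid.
Among all size-2 subsets of the eligible variables, only {X2, X3} blocks every backdoor path, so it is the unique smallest valid adjustment set.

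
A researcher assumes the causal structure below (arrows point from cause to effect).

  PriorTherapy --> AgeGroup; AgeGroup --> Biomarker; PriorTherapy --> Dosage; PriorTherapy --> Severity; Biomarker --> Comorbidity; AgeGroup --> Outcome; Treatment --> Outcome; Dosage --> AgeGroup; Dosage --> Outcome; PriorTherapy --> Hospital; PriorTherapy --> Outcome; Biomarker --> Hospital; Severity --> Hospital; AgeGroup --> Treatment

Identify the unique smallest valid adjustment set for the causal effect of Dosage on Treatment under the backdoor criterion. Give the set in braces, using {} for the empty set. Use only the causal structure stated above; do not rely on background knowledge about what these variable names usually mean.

Variables eligible for adjustment (non-descendants of Dosage, excluding Dosage and Treatment): {PriorTherapy, Severity}.
Backdoor paths from Dosage to Treatment:
  P1: Dosage <- PriorTherapy -> AgeGroup -> Treatment
  P2: Dosage <- PriorTherapy -> AgeGroup -> Outcome <- Treatment
  P3: Dosage <- PriorTherapy -> Outcome <- AgeGroup -> Treatment
  P4: Dosage <- PriorTherapy -> Outcome <- Treatment
  P5: Dosage <- PriorTherapy -> Severity -> Hospital <- Biomarker <- AgeGroup -> Treatment
  P6: Dosage <- PriorTherapy -> Severity -> Hospital <- Biomarker <- AgeGroup -> Outcome <- Treatment
  P7: Dosage <- PriorTherapy -> Hospital <- Biomarker <- AgeGroup -> Treatment
  P8: Dosage <- PriorTherapy -> Hospital <- Biomarker <- AgeGroup -> Outcome <- Treatment
The empty set is not sufficient: P1 (Dosage <- PriorTherapy -> AgeGroup -> Treatment) has no collider blocking it and no conditioned non-collider, so it is open.
Try {PriorTherapy}:
  P1: blocked at fork node PriorTherapy ∈ conditioning set.
  P2: blocked at fork node PriorTherapy ∈ conditioning set.
  P3: blocked at fork node PriorTherapy ∈ conditioning set.
  P4: blocked at fork node PriorTherapy ∈ conditioning set.
  P5: blocked at fork node PriorTherapy ∈ conditioning set.
  P6: blocked at fork node PriorTherapy ∈ conditioning set.
  P7: blocked at fork node PriorTherapy ∈ conditioning set.
  P8: blocked at fork node PriorTherapy ∈ conditioning set.
{PriorTherapy} contains no descendant of Dosage and blocks every backdoor path.
No other singleton works — e.g. {Severity} leaves P1 open — so {PriorTherapy} is the unique smallest valid adjustment set.

{PriorTherapy}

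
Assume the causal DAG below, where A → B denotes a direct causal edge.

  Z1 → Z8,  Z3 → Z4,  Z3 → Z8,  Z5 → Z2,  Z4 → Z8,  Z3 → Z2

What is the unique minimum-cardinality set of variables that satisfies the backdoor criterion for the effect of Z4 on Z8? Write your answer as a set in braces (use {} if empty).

{Z3}

Variables eligible for adjustment (non-descendants of Z4, excluding Z4 and Z8): {Z1, Z2, Z3, Z5}.
Backdoor paths from Z4 to Z8:
  P1: Z4 <- Z3 -> Z8
The empty set is not sufficient: P1 (Z4 <- Z3 -> Z8) has no collider blocking it and no conditioned non-collider, so it is open.
Try {Z3}:
  P1: blocked at fork node Z3 ∈ conditioning set.
{Z3} contains no descendant of Z4 and blocks every backdoor path.
No other singleton works — e.g. {Z1} leaves P1 open — so {Z3} is the unique smallest valid adjustment set.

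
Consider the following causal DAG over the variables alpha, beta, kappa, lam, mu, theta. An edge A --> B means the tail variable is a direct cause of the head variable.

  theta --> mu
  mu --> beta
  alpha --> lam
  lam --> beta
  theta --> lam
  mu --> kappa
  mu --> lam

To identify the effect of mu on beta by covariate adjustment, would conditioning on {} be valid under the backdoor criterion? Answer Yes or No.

No

Backdoor paths from mu to beta (paths whose first edge points into mu):
  P1: mu <- theta -> lam -> beta
Condition 1 (no descendant of mu in the set): holds — descendants of mu are {beta, kappa, lam}; none are in {}.
Condition 2 (every backdoor path blocked by {}):
  P1: open — no interior node is in the conditioning set.
{} does not satisfy the backdoor criterion.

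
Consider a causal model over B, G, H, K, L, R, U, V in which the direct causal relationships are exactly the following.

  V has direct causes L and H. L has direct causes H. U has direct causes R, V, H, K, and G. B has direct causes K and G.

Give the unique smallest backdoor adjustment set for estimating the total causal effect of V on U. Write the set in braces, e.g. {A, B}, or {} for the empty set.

Variables eligible for adjustment (non-descendants of V, excluding V and U): {B, G, H, K, L, R}.
Backdoor paths from V to U:
  P1: V <- H -> U
  P2: V <- L <- H -> U
The empty set is not sufficient: P1 (V <- H -> U) has no collider blocking it and no conditioned non-collider, so it is open.
Try {H}:
  P1: blocked at fork node H ∈ conditioning set.
  P2: blocked at fork node H ∈ conditioning set.
{H} contains no descendant of V and blocks every backdoor path.
No other singleton works — e.g. {R} leaves P1 open — so {H} is the unique smallest valid adjustment set.

{H}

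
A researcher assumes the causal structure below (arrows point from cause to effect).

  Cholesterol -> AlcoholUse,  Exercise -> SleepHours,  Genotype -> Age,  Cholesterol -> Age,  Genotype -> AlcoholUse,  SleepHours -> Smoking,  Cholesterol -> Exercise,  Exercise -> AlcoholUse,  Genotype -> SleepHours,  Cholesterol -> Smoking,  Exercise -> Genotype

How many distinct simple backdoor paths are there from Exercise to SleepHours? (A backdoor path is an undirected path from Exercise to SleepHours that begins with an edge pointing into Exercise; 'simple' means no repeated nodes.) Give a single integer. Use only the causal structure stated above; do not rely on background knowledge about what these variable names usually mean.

3

A backdoor path from Exercise to SleepHours is any simple undirected path whose first edge points into Exercise (i.e. leaves Exercise via a parent).
Parents of Exercise: {Cholesterol}.
Enumerating:
  P1: Exercise <- Cholesterol -> AlcoholUse <- Genotype -> SleepHours
  P2: Exercise <- Cholesterol -> Smoking <- SleepHours
  P3: Exercise <- Cholesterol -> Age <- Genotype -> SleepHours
That exhausts the simple backdoor paths. Count: 3.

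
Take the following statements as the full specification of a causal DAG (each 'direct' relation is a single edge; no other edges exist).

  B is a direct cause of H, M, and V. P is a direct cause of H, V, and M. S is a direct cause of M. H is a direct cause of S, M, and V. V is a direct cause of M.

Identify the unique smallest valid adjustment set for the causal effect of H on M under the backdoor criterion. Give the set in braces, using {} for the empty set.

{B, P}

Variables eligible for adjustment (non-descendants of H, excluding H and M): {B, P}.
Backdoor paths from H to M:
  P1: H <- P -> V <- B -> M
  P2: H <- P -> V -> M
  P3: H <- P -> M
  P4: H <- B -> V <- P -> M
  P5: H <- B -> V -> M
  P6: H <- B -> M
The empty set is not sufficient: P2 (H <- P -> V -> M) has no collider blocking it and no conditioned non-collider, so it is open.
Try {B, P}:
  P1: blocked at fork node P ∈ conditioning set.
  P2: blocked at fork node P ∈ conditioning set.
  P3: blocked at fork node P ∈ conditioning set.
  P4: blocked at fork node B ∈ conditioning set.
  P5: blocked at fork node B ∈ conditioning set.
  P6: blocked at fork node B ∈ conditioning set.
{B, P} contains no descendant of H and blocks every backdoor path.
Every element of {B, P} is needed (dropping B leaves P5 open; dropping P leaves P2 open), so no proper subset is valid.
Among all size-2 subsets of the eligible variables, only {B, P} blocks every backdoor path, so it is the unique smallest valid adjustment set.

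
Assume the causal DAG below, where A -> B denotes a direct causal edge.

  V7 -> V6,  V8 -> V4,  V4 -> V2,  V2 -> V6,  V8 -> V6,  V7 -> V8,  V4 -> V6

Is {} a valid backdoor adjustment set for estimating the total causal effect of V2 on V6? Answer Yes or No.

Backdoor paths from V2 to V6 (paths whose first edge points into V2):
  P1: V2 <- V4 <- V8 <- V7 -> V6
  P2: V2 <- V4 <- V8 -> V6
  P3: V2 <- V4 -> V6
Condition 1 (no descendant of V2 in the set): holds — descendants of V2 are {V6}; none are in {}.
Condition 2 (every backdoor path blocked by {}):
  P1: open — no interior node is in the conditioning set.
  P2: open — no interior node is in the conditioning set.
  P3: open — no interior node is in the conditioning set.
{} does not satisfy the backdoor criterion.

No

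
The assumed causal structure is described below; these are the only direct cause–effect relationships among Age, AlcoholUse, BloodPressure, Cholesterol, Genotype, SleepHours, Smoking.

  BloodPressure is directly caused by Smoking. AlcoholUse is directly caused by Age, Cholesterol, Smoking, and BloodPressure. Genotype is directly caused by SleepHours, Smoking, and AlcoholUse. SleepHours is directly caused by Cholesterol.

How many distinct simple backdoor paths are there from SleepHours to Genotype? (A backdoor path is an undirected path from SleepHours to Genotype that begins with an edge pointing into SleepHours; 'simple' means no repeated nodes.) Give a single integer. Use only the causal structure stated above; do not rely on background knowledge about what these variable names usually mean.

3

A backdoor path from SleepHours to Genotype is any simple undirected path whose first edge points into SleepHours (i.e. leaves SleepHours via a parent).
Parents of SleepHours: {Cholesterol}.
Enumerating:
  P1: SleepHours <- Cholesterol -> AlcoholUse <- Smoking -> Genotype
  P2: SleepHours <- Cholesterol -> AlcoholUse <- BloodPressure <- Smoking -> Genotype
  P3: SleepHours <- Cholesterol -> AlcoholUse -> Genotype
That exhausts the simple backdoor paths. Count: 3.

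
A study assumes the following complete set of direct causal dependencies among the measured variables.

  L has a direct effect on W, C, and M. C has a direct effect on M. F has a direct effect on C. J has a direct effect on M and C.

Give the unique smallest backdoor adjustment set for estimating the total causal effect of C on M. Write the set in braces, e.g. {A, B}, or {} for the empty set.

{J, L}

Variables eligible for adjustment (non-descendants of C, excluding C and M): {F, J, L, W}.
Backdoor paths from C to M:
  P1: C <- L -> M
  P2: C <- J -> M
The empty set is not sufficient: P1 (C <- L -> M) has no collider blocking it and no conditioned non-collider, so it is open.
Try {J, L}:
  P1: blocked at fork node L ∈ conditioning set.
  P2: blocked at fork node J ∈ conditioning set.
{J, L} contains no descendant of C and blocks every backdoor path.
Every element of {J, L} is needed (dropping J leaves P2 open; dropping L leaves P1 open), so no proper subset is valid.
Among all size-2 subsets of the eligible variables, only {J, L} blocks every backdoor path, so it is the unique smallest valid adjustment set.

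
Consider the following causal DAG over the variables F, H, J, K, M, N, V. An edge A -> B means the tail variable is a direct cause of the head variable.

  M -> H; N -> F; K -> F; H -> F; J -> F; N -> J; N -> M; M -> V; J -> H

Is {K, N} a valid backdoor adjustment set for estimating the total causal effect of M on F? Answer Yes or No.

Yes

Backdoor paths from M to F (paths whose first edge points into M):
  P1: M <- N -> J -> H -> F
  P2: M <- N -> J -> F
  P3: M <- N -> F
Condition 1 (no descendant of M in the set): holds — descendants of M are {F, H, V}; none are in {K, N}.
Condition 2 (every backdoor path blocked by {K, N}):
  P1: blocked at fork node N ∈ conditioning set.
  P2: blocked at fork node N ∈ conditioning set.
  P3: blocked at fork node N ∈ conditioning set.
{K, N} satisfies the backdoor criterion.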